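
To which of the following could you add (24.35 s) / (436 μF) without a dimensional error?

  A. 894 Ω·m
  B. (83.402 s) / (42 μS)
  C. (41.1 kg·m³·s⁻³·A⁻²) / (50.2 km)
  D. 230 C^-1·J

Reference: [s] / [kg⁻¹·m⁻²·s⁴·A²] = kg·m²·s⁻³·A⁻².
Each option:
  A. Ω·m = V·A⁻¹·m = kg·m³·s⁻³·A⁻²
  B. [s] / [kg⁻¹·m⁻²·s³·A²] = kg·m²·s⁻²·A⁻²
  C. [kg·m³·s⁻³·A⁻²] / [m] = kg·m²·s⁻³·A⁻²  ← same
  D. J·C⁻¹ = N·m·(s·A)⁻¹ = kg·m²·s⁻³·A⁻¹
Only C. matches kg·m²·s⁻³·A⁻².

C.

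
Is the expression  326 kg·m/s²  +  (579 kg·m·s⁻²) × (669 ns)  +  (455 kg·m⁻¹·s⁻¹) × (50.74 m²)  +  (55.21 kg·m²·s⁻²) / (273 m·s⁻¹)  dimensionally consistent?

Expand each in SI base units:
  326 kg·m/s²:  kg·m·s⁻²
  (579 kg·m·s⁻²) × (669 ns):  [kg·m·s⁻²] · [s] = kg·m·s⁻¹
  (455 kg·m⁻¹·s⁻¹) × (50.74 m²):  [kg·m⁻¹·s⁻¹] · [m²] = kg·m·s⁻¹
  (55.21 kg·m²·s⁻²) / (273 m·s⁻¹):  [kg·m²·s⁻²] / [m·s⁻¹] = kg·m·s⁻¹
The terms do not share a single dimension (kg·m·s⁻² vs kg·m·s⁻¹).

No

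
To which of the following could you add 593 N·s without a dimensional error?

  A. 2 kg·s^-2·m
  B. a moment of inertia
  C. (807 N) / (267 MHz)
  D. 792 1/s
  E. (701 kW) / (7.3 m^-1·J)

Reference: N·s = kg·m·s⁻²·s = kg·m·s⁻¹.
Each option:
  A. kg·m·s⁻²
  B. [moment of inertia] = kg·m²
  C. [kg·m·s⁻²] / [s⁻¹] = kg·m·s⁻¹  ← same
  D. s⁻¹
  E. [kg·m²·s⁻³] / [kg·m·s⁻²] = m·s⁻¹
Only C. matches kg·m·s⁻¹.

C.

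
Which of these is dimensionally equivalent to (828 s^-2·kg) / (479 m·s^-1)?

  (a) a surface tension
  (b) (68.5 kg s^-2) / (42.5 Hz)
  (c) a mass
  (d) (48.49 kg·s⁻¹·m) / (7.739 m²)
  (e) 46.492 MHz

(d)

Reference: [kg·s⁻²] / [m·s⁻¹] = kg·m⁻¹·s⁻¹.
Each option:
  (a) [surface tension] = kg·s⁻²
  (b) [kg·s⁻²] / [s⁻¹] = kg·s⁻¹
  (c) [mass] = kg
  (d) [kg·m·s⁻¹] / [m²] = kg·m⁻¹·s⁻¹  ← same
  (e) Hz = s⁻¹
Only (d) matches kg·m⁻¹·s⁻¹.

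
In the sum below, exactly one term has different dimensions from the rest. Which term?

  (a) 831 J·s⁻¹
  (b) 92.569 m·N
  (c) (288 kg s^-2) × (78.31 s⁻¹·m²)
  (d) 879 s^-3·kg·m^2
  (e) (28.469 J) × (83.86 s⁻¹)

Work out the base dimensions of each:
  (a) J·s⁻¹ = N·m·s⁻¹ = kg·m²·s⁻³
  (b) N·m = kg·m·s⁻²·m = kg·m²·s⁻²
  (c) [kg·s⁻²] · [m²·s⁻¹] = kg·m²·s⁻³
  (d) kg·m²·s⁻³
  (e) [kg·m²·s⁻²] · [s⁻¹] = kg·m²·s⁻³
All reduce to kg·m²·s⁻³ except (b), which is kg·m²·s⁻².

(b)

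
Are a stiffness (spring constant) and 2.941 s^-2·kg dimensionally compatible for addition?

In SI base units:
  a stiffness (spring constant):  [stiffness (spring constant)] = kg·s⁻²
  2.941 s^-2·kg:  kg·s⁻²
Both are kg·s⁻², so they have the same dimensions and can be added.

Yes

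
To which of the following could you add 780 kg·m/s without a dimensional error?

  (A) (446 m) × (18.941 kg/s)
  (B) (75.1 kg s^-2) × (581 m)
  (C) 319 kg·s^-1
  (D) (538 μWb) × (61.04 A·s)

(A)

Reference: kg·m·s⁻¹.
Each option:
  (A) [m] · [kg·s⁻¹] = kg·m·s⁻¹  ← same
  (B) [kg·s⁻²] · [m] = kg·m·s⁻²
  (C) kg·s⁻¹
  (D) [kg·m²·s⁻²·A⁻¹] · [s·A] = kg·m²·s⁻¹
Only (A) matches kg·m·s⁻¹.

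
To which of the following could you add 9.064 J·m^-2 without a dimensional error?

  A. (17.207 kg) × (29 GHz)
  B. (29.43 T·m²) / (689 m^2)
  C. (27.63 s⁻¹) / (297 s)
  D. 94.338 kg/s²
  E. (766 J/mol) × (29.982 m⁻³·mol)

Reference: J·m⁻² = N·m·m⁻² = kg·s⁻².
Each option:
  A. [kg] · [s⁻¹] = kg·s⁻¹
  B. [kg·m²·s⁻²·A⁻¹] / [m²] = kg·s⁻²·A⁻¹
  C. [s⁻¹] / [s] = s⁻²
  D. kg·s⁻²  ← same
  E. [kg·m²·s⁻²·mol⁻¹] · [m⁻³·mol] = kg·m⁻¹·s⁻²
Only D. matches kg·s⁻².

D.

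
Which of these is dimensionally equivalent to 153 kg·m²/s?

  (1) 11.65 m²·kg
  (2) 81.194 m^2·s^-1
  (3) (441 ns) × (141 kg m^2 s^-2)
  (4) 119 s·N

Reference: kg·m²·s⁻¹.
Each option:
  (1) kg·m²
  (2) m²·s⁻¹
  (3) [s] · [kg·m²·s⁻²] = kg·m²·s⁻¹  ← same
  (4) N·s = kg·m·s⁻²·s = kg·m·s⁻¹
Only (3) matches kg·m²·s⁻¹.

(3)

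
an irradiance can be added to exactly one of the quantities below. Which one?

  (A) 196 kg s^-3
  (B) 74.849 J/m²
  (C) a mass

Reference: [irradiance] = kg·s⁻³.
Each option:
  (A) kg·s⁻³  ← same
  (B) J·m⁻² = N·m·m⁻² = kg·s⁻²
  (C) [mass] = kg
Only (A) matches kg·s⁻³.

(A)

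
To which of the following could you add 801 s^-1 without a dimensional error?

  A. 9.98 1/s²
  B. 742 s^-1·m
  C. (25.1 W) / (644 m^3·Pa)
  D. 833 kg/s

C.

Reference: s⁻¹.
Each option:
  A. s⁻²
  B. m·s⁻¹
  C. [kg·m²·s⁻³] / [kg·m²·s⁻²] = s⁻¹  ← same
  D. kg·s⁻¹
Only C. matches s⁻¹.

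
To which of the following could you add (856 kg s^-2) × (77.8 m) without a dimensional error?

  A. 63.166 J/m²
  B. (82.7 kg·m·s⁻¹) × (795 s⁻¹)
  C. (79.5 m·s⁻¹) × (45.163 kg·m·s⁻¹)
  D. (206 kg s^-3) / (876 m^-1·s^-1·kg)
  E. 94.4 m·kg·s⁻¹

Reference: [kg·s⁻²] · [m] = kg·m·s⁻².
Each option:
  A. J·m⁻² = N·m·m⁻² = kg·s⁻²
  B. [kg·m·s⁻¹] · [s⁻¹] = kg·m·s⁻²  ← same
  C. [m·s⁻¹] · [kg·m·s⁻¹] = kg·m²·s⁻²
  D. [kg·s⁻³] / [kg·m⁻¹·s⁻¹] = m·s⁻²
  E. kg·m·s⁻¹
Only B. matches kg·m·s⁻².

B.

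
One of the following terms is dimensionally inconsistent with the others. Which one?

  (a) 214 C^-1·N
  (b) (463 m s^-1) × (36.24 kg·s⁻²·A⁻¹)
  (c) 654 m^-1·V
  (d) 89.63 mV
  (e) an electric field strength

Work out the base dimensions of each:
  (a) N·C⁻¹ = kg·m·s⁻²·(s·A)⁻¹ = kg·m·s⁻³·A⁻¹
  (b) [m·s⁻¹] · [kg·s⁻²·A⁻¹] = kg·m·s⁻³·A⁻¹
  (c) V·m⁻¹ = J·C⁻¹·m⁻¹ = kg·m·s⁻³·A⁻¹
  (d) V = J·C⁻¹ = kg·m²·s⁻³·A⁻¹
  (e) [electric field strength] = kg·m·s⁻³·A⁻¹
All reduce to kg·m·s⁻³·A⁻¹ except (d), which is kg·m²·s⁻³·A⁻¹.

(d)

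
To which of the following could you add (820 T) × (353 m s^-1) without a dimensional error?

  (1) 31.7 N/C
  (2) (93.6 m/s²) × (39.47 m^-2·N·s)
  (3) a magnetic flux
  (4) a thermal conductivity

(1)

Reference: [kg·s⁻²·A⁻¹] · [m·s⁻¹] = kg·m·s⁻³·A⁻¹.
Each option:
  (1) N·C⁻¹ = kg·m·s⁻²·(s·A)⁻¹ = kg·m·s⁻³·A⁻¹  ← same
  (2) [m·s⁻²] · [kg·m⁻¹·s⁻¹] = kg·s⁻³
  (3) [magnetic flux] = kg·m²·s⁻²·A⁻¹
  (4) [thermal conductivity] = kg·m·s⁻³·K⁻¹
Only (1) matches kg·m·s⁻³·A⁻¹.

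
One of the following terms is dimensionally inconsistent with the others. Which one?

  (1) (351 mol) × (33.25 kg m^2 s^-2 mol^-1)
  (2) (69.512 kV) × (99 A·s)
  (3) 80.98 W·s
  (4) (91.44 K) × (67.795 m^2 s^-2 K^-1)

Expand each in SI base units:
  (1) [mol] · [kg·m²·s⁻²·mol⁻¹] = kg·m²·s⁻²
  (2) [kg·m²·s⁻³·A⁻¹] · [s·A] = kg·m²·s⁻²
  (3) W·s = J·s⁻¹·s = kg·m²·s⁻²
  (4) [K] · [m²·s⁻²·K⁻¹] = m²·s⁻²
All reduce to kg·m²·s⁻² except (4), which is m²·s⁻².

(4)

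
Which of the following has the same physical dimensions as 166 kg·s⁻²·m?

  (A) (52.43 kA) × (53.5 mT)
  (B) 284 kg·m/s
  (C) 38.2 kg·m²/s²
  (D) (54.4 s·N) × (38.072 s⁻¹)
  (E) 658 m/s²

Reference: kg·m·s⁻².
Each option:
  (A) [A] · [kg·s⁻²·A⁻¹] = kg·s⁻²
  (B) kg·m·s⁻¹
  (C) kg·m²·s⁻²
  (D) [kg·m·s⁻¹] · [s⁻¹] = kg·m·s⁻²  ← same
  (E) m·s⁻²
Only (D) matches kg·m·s⁻².

(D)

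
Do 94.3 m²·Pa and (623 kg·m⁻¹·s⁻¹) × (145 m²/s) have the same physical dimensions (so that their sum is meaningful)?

Dimensions:
  94.3 m²·Pa:  Pa·m² = N·m⁻²·m² = kg·m·s⁻²
  (623 kg·m⁻¹·s⁻¹) × (145 m²/s):  [kg·m⁻¹·s⁻¹] · [m²·s⁻¹] = kg·m·s⁻²
Both are kg·m·s⁻², so they have the same dimensions and can be added.

Yes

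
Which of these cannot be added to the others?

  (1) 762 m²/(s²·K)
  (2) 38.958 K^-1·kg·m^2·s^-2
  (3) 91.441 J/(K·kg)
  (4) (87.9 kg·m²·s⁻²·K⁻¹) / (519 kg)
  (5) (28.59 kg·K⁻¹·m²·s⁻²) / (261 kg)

Reduce each to base SI dimensions:
  (1) m²·s⁻²·K⁻¹
  (2) kg·m²·s⁻²·K⁻¹
  (3) J·kg⁻¹·K⁻¹ = N·m·kg⁻¹·K⁻¹ = m²·s⁻²·K⁻¹
  (4) [kg·m²·s⁻²·K⁻¹] / [kg] = m²·s⁻²·K⁻¹
  (5) [kg·m²·s⁻²·K⁻¹] / [kg] = m²·s⁻²·K⁻¹
All reduce to m²·s⁻²·K⁻¹ except (2), which is kg·m²·s⁻²·K⁻¹.

(2)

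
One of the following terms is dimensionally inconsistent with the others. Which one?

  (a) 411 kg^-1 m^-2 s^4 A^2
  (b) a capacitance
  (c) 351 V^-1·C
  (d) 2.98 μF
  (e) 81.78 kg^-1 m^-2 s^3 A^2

(e)

Expand each in SI base units:
  (a) kg⁻¹·m⁻²·s⁴·A²
  (b) [capacitance] = kg⁻¹·m⁻²·s⁴·A²
  (c) C·V⁻¹ = s·A·(J·C⁻¹)⁻¹ = kg⁻¹·m⁻²·s⁴·A²
  (d) F = C·V⁻¹ = kg⁻¹·m⁻²·s⁴·A²
  (e) kg⁻¹·m⁻²·s³·A²
All reduce to kg⁻¹·m⁻²·s⁴·A² except (e), which is kg⁻¹·m⁻²·s³·A².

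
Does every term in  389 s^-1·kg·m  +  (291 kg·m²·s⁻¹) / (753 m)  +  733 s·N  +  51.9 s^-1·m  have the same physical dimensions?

No

Work out the base dimensions of each:
  389 s^-1·kg·m:  kg·m·s⁻¹
  (291 kg·m²·s⁻¹) / (753 m):  [kg·m²·s⁻¹] / [m] = kg·m·s⁻¹
  733 s·N:  N·s = kg·m·s⁻²·s = kg·m·s⁻¹
  51.9 s^-1·m:  m·s⁻¹
The terms do not share a single dimension (kg·m·s⁻¹ vs m·s⁻¹).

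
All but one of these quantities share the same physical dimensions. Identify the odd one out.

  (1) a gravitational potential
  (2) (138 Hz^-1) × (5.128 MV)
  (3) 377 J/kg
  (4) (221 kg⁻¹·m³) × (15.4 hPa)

Reduce each to base SI dimensions:
  (1) [gravitational potential] = m²·s⁻²
  (2) [s] · [kg·m²·s⁻³·A⁻¹] = kg·m²·s⁻²·A⁻¹
  (3) J·kg⁻¹ = N·m·kg⁻¹ = m²·s⁻²
  (4) [kg⁻¹·m³] · [kg·m⁻¹·s⁻²] = m²·s⁻²
All reduce to m²·s⁻² except (2), which is kg·m²·s⁻²·A⁻¹.

(2)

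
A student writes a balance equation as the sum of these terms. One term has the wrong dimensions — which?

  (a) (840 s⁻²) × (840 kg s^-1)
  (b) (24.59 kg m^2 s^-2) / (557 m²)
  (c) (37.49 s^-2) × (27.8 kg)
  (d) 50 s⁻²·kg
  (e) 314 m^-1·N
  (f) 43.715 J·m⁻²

In SI base units:
  (a) [s⁻²] · [kg·s⁻¹] = kg·s⁻³
  (b) [kg·m²·s⁻²] / [m²] = kg·s⁻²
  (c) [s⁻²] · [kg] = kg·s⁻²
  (d) kg·s⁻²
  (e) N·m⁻¹ = kg·m·s⁻²·m⁻¹ = kg·s⁻²
  (f) J·m⁻² = N·m·m⁻² = kg·s⁻²
All reduce to kg·s⁻² except (a), which is kg·s⁻³.

(a)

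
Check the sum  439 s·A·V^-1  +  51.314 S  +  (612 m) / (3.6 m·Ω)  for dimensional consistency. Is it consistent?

No

In SI base units:
  439 s·A·V^-1:  A·s·V⁻¹ = A·s·(J·C⁻¹)⁻¹ = kg⁻¹·m⁻²·s⁴·A²
  51.314 S:  S = Ω⁻¹ = kg⁻¹·m⁻²·s³·A²
  (612 m) / (3.6 m·Ω):  [m] / [kg·m³·s⁻³·A⁻²] = kg⁻¹·m⁻²·s³·A²
The terms do not share a single dimension (kg⁻¹·m⁻²·s³·A² vs kg⁻¹·m⁻²·s⁴·A²).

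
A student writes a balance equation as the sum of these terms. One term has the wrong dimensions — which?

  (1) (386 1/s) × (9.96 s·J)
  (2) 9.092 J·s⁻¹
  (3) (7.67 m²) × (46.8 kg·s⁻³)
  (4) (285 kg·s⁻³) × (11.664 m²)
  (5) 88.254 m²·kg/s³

Expand each in SI base units:
  (1) [s⁻¹] · [kg·m²·s⁻¹] = kg·m²·s⁻²
  (2) J·s⁻¹ = N·m·s⁻¹ = kg·m²·s⁻³
  (3) [m²] · [kg·s⁻³] = kg·m²·s⁻³
  (4) [kg·s⁻³] · [m²] = kg·m²·s⁻³
  (5) kg·m²·s⁻³
All reduce to kg·m²·s⁻³ except (1), which is kg·m²·s⁻².

(1)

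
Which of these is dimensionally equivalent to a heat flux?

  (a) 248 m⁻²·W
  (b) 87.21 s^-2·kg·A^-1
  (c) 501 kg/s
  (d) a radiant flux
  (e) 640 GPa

(a)

Reference: [heat flux] = kg·s⁻³.
Each option:
  (a) W·m⁻² = J·s⁻¹·m⁻² = kg·s⁻³  ← same
  (b) kg·s⁻²·A⁻¹
  (c) kg·s⁻¹
  (d) [radiant flux] = kg·m²·s⁻³
  (e) Pa = N·m⁻² = kg·m⁻¹·s⁻²
Only (a) matches kg·s⁻³.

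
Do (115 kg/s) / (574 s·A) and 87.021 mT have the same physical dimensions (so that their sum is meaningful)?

Yes

In SI base units:
  (115 kg/s) / (574 s·A):  [kg·s⁻¹] / [s·A] = kg·s⁻²·A⁻¹
  87.021 mT:  T = Wb·m⁻² = kg·s⁻²·A⁻¹
Both are kg·s⁻²·A⁻¹, so they have the same dimensions and can be added.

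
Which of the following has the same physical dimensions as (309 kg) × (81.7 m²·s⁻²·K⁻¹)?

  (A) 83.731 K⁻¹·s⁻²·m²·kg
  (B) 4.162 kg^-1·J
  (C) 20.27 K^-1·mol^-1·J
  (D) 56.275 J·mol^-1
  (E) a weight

Reference: [kg] · [m²·s⁻²·K⁻¹] = kg·m²·s⁻²·K⁻¹.
Each option:
  (A) kg·m²·s⁻²·K⁻¹  ← same
  (B) J·kg⁻¹ = N·m·kg⁻¹ = m²·s⁻²
  (C) J·mol⁻¹·K⁻¹ = N·m·mol⁻¹·K⁻¹ = kg·m²·s⁻²·K⁻¹·mol⁻¹
  (D) J·mol⁻¹ = N·m·mol⁻¹ = kg·m²·s⁻²·mol⁻¹
  (E) [weight] = kg·m·s⁻²
Only (A) matches kg·m²·s⁻²·K⁻¹.

(A)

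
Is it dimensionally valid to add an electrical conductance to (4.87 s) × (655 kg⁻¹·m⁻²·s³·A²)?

No

Reduce each to base SI dimensions:
  an electrical conductance:  [electrical conductance] = kg⁻¹·m⁻²·s³·A²
  (4.87 s) × (655 kg⁻¹·m⁻²·s³·A²):  [s] · [kg⁻¹·m⁻²·s³·A²] = kg⁻¹·m⁻²·s⁴·A²
kg⁻¹·m⁻²·s³·A² ≠ kg⁻¹·m⁻²·s⁴·A², so they cannot be added.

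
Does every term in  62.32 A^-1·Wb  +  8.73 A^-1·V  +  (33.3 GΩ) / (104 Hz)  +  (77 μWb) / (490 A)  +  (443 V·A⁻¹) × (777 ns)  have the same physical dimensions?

In SI base units:
  62.32 A^-1·Wb:  Wb·A⁻¹ = V·s·A⁻¹ = kg·m²·s⁻²·A⁻²
  8.73 A^-1·V:  V·A⁻¹ = J·C⁻¹·A⁻¹ = kg·m²·s⁻³·A⁻²
  (33.3 GΩ) / (104 Hz):  [kg·m²·s⁻³·A⁻²] / [s⁻¹] = kg·m²·s⁻²·A⁻²
  (77 μWb) / (490 A):  [kg·m²·s⁻²·A⁻¹] / [A] = kg·m²·s⁻²·A⁻²
  (443 V·A⁻¹) × (777 ns):  [kg·m²·s⁻³·A⁻²] · [s] = kg·m²·s⁻²·A⁻²
The terms do not share a single dimension (kg·m²·s⁻²·A⁻² vs kg·m²·s⁻³·A⁻²).

No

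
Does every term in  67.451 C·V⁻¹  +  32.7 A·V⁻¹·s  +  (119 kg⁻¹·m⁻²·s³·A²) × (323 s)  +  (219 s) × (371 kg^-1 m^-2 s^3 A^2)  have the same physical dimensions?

Yes

In SI base units:
  67.451 C·V⁻¹:  C·V⁻¹ = s·A·(J·C⁻¹)⁻¹ = kg⁻¹·m⁻²·s⁴·A²
  32.7 A·V⁻¹·s:  A·s·V⁻¹ = A·s·(J·C⁻¹)⁻¹ = kg⁻¹·m⁻²·s⁴·A²
  (119 kg⁻¹·m⁻²·s³·A²) × (323 s):  [kg⁻¹·m⁻²·s³·A²] · [s] = kg⁻¹·m⁻²·s⁴·A²
  (219 s) × (371 kg^-1 m^-2 s^3 A^2):  [s] · [kg⁻¹·m⁻²·s³·A²] = kg⁻¹·m⁻²·s⁴·A²
Every term reduces to kg⁻¹·m⁻²·s⁴·A².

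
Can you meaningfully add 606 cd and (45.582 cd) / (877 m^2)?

Work out the base dimensions of each:
  606 cd:  cd
  (45.582 cd) / (877 m^2):  [cd] / [m²] = m⁻²·cd
cd ≠ m⁻²·cd, so they cannot be added.

No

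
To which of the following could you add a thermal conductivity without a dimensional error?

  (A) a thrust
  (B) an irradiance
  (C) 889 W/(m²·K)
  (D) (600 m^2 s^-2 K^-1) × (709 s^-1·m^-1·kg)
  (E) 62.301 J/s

(D)

Reference: [thermal conductivity] = kg·m·s⁻³·K⁻¹.
Each option:
  (A) [thrust] = kg·m·s⁻²
  (B) [irradiance] = kg·s⁻³
  (C) W·m⁻²·K⁻¹ = J·s⁻¹·m⁻²·K⁻¹ = kg·s⁻³·K⁻¹
  (D) [m²·s⁻²·K⁻¹] · [kg·m⁻¹·s⁻¹] = kg·m·s⁻³·K⁻¹  ← same
  (E) J·s⁻¹ = N·m·s⁻¹ = kg·m²·s⁻³
Only (D) matches kg·m·s⁻³·K⁻¹.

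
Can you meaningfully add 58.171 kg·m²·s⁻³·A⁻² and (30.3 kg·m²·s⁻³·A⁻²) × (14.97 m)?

No

Expand each in SI base units:
  58.171 kg·m²·s⁻³·A⁻²:  kg·m²·s⁻³·A⁻²
  (30.3 kg·m²·s⁻³·A⁻²) × (14.97 m):  [kg·m²·s⁻³·A⁻²] · [m] = kg·m³·s⁻³·A⁻²
kg·m²·s⁻³·A⁻² ≠ kg·m³·s⁻³·A⁻², so they cannot be added.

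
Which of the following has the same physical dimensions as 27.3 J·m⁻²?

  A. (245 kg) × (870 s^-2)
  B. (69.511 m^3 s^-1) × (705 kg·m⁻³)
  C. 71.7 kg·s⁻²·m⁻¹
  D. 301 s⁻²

A.

Reference: J·m⁻² = N·m·m⁻² = kg·s⁻².
Each option:
  A. [kg] · [s⁻²] = kg·s⁻²  ← same
  B. [m³·s⁻¹] · [kg·m⁻³] = kg·s⁻¹
  C. kg·m⁻¹·s⁻²
  D. s⁻²
Only A. matches kg·s⁻².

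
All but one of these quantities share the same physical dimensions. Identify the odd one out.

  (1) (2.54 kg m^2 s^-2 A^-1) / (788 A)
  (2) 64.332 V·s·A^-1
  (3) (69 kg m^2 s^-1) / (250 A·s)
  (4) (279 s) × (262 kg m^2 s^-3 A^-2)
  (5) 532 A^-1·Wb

(3)

Reduce each to base SI dimensions:
  (1) [kg·m²·s⁻²·A⁻¹] / [A] = kg·m²·s⁻²·A⁻²
  (2) V·s·A⁻¹ = J·C⁻¹·s·A⁻¹ = kg·m²·s⁻²·A⁻²
  (3) [kg·m²·s⁻¹] / [s·A] = kg·m²·s⁻²·A⁻¹
  (4) [s] · [kg·m²·s⁻³·A⁻²] = kg·m²·s⁻²·A⁻²
  (5) Wb·A⁻¹ = V·s·A⁻¹ = kg·m²·s⁻²·A⁻²
All reduce to kg·m²·s⁻²·A⁻² except (3), which is kg·m²·s⁻²·A⁻¹.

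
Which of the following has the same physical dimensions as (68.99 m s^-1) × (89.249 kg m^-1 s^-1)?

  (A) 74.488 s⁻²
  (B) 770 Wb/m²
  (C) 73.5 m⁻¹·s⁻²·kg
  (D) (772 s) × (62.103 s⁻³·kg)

Reference: [m·s⁻¹] · [kg·m⁻¹·s⁻¹] = kg·s⁻².
Each option:
  (A) s⁻²
  (B) Wb·m⁻² = V·s·m⁻² = kg·s⁻²·A⁻¹
  (C) kg·m⁻¹·s⁻²
  (D) [s] · [kg·s⁻³] = kg·s⁻²  ← same
Only (D) matches kg·s⁻².

(D)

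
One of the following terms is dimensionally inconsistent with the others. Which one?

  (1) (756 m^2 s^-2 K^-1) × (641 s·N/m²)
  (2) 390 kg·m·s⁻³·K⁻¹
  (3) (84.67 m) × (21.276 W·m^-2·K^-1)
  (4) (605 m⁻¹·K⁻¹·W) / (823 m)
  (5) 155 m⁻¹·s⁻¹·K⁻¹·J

Reduce each to base SI dimensions:
  (1) [m²·s⁻²·K⁻¹] · [kg·m⁻¹·s⁻¹] = kg·m·s⁻³·K⁻¹
  (2) kg·m·s⁻³·K⁻¹
  (3) [m] · [kg·s⁻³·K⁻¹] = kg·m·s⁻³·K⁻¹
  (4) [kg·m·s⁻³·K⁻¹] / [m] = kg·s⁻³·K⁻¹
  (5) J·s⁻¹·m⁻¹·K⁻¹ = N·m·s⁻¹·m⁻¹·K⁻¹ = kg·m·s⁻³·K⁻¹
All reduce to kg·m·s⁻³·K⁻¹ except (4), which is kg·s⁻³·K⁻¹.

(4)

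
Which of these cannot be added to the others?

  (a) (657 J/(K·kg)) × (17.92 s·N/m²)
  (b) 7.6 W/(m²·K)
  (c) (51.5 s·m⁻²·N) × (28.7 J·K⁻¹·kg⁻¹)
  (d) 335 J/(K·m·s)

Expand each in SI base units:
  (a) [m²·s⁻²·K⁻¹] · [kg·m⁻¹·s⁻¹] = kg·m·s⁻³·K⁻¹
  (b) W·m⁻²·K⁻¹ = J·s⁻¹·m⁻²·K⁻¹ = kg·s⁻³·K⁻¹
  (c) [kg·m⁻¹·s⁻¹] · [m²·s⁻²·K⁻¹] = kg·m·s⁻³·K⁻¹
  (d) J·s⁻¹·m⁻¹·K⁻¹ = N·m·s⁻¹·m⁻¹·K⁻¹ = kg·m·s⁻³·K⁻¹
All reduce to kg·m·s⁻³·K⁻¹ except (b), which is kg·s⁻³·K⁻¹.

(b)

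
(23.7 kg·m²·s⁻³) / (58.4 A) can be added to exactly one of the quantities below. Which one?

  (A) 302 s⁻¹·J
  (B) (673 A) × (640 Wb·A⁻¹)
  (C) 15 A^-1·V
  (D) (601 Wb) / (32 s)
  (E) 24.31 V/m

(D)

Reference: [kg·m²·s⁻³] / [A] = kg·m²·s⁻³·A⁻¹.
Each option:
  (A) J·s⁻¹ = N·m·s⁻¹ = kg·m²·s⁻³
  (B) [A] · [kg·m²·s⁻²·A⁻²] = kg·m²·s⁻²·A⁻¹
  (C) V·A⁻¹ = J·C⁻¹·A⁻¹ = kg·m²·s⁻³·A⁻²
  (D) [kg·m²·s⁻²·A⁻¹] / [s] = kg·m²·s⁻³·A⁻¹  ← same
  (E) V·m⁻¹ = J·C⁻¹·m⁻¹ = kg·m·s⁻³·A⁻¹
Only (D) matches kg·m²·s⁻³·A⁻¹.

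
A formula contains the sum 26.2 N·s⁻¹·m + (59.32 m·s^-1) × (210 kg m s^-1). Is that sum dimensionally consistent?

Dimensions:
  26.2 N·s⁻¹·m:  N·m·s⁻¹ = kg·m·s⁻²·m·s⁻¹ = kg·m²·s⁻³
  (59.32 m·s^-1) × (210 kg m s^-1):  [m·s⁻¹] · [kg·m·s⁻¹] = kg·m²·s⁻²
kg·m²·s⁻³ ≠ kg·m²·s⁻², so they cannot be added.

No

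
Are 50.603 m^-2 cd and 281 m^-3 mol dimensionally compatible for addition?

Reduce each to base SI dimensions:
  50.603 m^-2 cd:  m⁻²·cd
  281 m^-3 mol:  m⁻³·mol
m⁻²·cd ≠ m⁻³·mol, so they cannot be added.

No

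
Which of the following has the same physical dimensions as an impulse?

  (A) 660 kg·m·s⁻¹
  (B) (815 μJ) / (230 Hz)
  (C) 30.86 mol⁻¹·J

(A)

Reference: [impulse] = kg·m·s⁻¹.
Each option:
  (A) kg·m·s⁻¹  ← same
  (B) [kg·m²·s⁻²] / [s⁻¹] = kg·m²·s⁻¹
  (C) J·mol⁻¹ = N·m·mol⁻¹ = kg·m²·s⁻²·mol⁻¹
Only (A) matches kg·m·s⁻¹.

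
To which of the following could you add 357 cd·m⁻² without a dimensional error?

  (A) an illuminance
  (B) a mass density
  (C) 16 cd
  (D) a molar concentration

(A)

Reference: cd·m⁻² = m⁻²·cd.
Each option:
  (A) [illuminance] = m⁻²·cd  ← same
  (B) [mass density] = kg·m⁻³
  (C) cd
  (D) [molar concentration] = m⁻³·mol
Only (A) matches m⁻²·cd.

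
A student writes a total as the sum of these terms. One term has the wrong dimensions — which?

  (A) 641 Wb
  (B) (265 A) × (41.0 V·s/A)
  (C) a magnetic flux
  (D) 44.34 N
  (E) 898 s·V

Work out the base dimensions of each:
  (A) Wb = V·s = kg·m²·s⁻²·A⁻¹
  (B) [A] · [kg·m²·s⁻²·A⁻²] = kg·m²·s⁻²·A⁻¹
  (C) [magnetic flux] = kg·m²·s⁻²·A⁻¹
  (D) N = kg·m·s⁻²
  (E) V·s = J·C⁻¹·s = kg·m²·s⁻²·A⁻¹
All reduce to kg·m²·s⁻²·A⁻¹ except (D), which is kg·m·s⁻².

(D)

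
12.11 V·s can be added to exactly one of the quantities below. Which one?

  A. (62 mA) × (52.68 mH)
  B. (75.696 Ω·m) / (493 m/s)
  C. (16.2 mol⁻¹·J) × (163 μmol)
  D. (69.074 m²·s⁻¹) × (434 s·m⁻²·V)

Reference: V·s = J·C⁻¹·s = kg·m²·s⁻²·A⁻¹.
Each option:
  A. [A] · [kg·m²·s⁻²·A⁻²] = kg·m²·s⁻²·A⁻¹  ← same
  B. [kg·m³·s⁻³·A⁻²] / [m·s⁻¹] = kg·m²·s⁻²·A⁻²
  C. [kg·m²·s⁻²·mol⁻¹] · [mol] = kg·m²·s⁻²
  D. [m²·s⁻¹] · [kg·s⁻²·A⁻¹] = kg·m²·s⁻³·A⁻¹
Only A. matches kg·m²·s⁻²·A⁻¹.

A.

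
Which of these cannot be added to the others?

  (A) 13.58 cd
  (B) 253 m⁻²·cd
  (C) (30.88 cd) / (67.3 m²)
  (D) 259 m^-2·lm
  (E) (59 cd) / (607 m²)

Work out the base dimensions of each:
  (A) cd
  (B) cd·m⁻² = m⁻²·cd
  (C) [cd] / [m²] = m⁻²·cd
  (D) lm·m⁻² = cd·m⁻² = m⁻²·cd
  (E) [cd] / [m²] = m⁻²·cd
All reduce to m⁻²·cd except (A), which is cd.

(A)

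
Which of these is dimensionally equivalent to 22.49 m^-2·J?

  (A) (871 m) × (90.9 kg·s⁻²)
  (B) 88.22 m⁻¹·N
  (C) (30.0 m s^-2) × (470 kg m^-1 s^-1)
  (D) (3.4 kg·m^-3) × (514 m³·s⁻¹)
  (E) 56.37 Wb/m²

Reference: J·m⁻² = N·m·m⁻² = kg·s⁻².
Each option:
  (A) [m] · [kg·s⁻²] = kg·m·s⁻²
  (B) N·m⁻¹ = kg·m·s⁻²·m⁻¹ = kg·s⁻²  ← same
  (C) [m·s⁻²] · [kg·m⁻¹·s⁻¹] = kg·s⁻³
  (D) [kg·m⁻³] · [m³·s⁻¹] = kg·s⁻¹
  (E) Wb·m⁻² = V·s·m⁻² = kg·s⁻²·A⁻¹
Only (B) matches kg·s⁻².

(B)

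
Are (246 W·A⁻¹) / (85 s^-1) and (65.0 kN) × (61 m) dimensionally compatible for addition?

No

In SI base units:
  (246 W·A⁻¹) / (85 s^-1):  [kg·m²·s⁻³·A⁻¹] / [s⁻¹] = kg·m²·s⁻²·A⁻¹
  (65.0 kN) × (61 m):  [kg·m·s⁻²] · [m] = kg·m²·s⁻²
kg·m²·s⁻²·A⁻¹ ≠ kg·m²·s⁻², so they cannot be added.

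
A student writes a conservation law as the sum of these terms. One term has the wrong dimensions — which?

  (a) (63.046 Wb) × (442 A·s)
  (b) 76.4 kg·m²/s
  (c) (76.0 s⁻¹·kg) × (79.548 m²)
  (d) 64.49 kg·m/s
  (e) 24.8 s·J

Work out the base dimensions of each:
  (a) [kg·m²·s⁻²·A⁻¹] · [s·A] = kg·m²·s⁻¹
  (b) kg·m²·s⁻¹
  (c) [kg·s⁻¹] · [m²] = kg·m²·s⁻¹
  (d) kg·m·s⁻¹
  (e) J·s = N·m·s = kg·m²·s⁻¹
All reduce to kg·m²·s⁻¹ except (d), which is kg·m·s⁻¹.

(d)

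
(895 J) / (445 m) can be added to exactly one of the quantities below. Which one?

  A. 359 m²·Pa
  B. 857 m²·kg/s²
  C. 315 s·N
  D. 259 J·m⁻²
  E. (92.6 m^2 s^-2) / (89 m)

A.

Reference: [kg·m²·s⁻²] / [m] = kg·m·s⁻².
Each option:
  A. Pa·m² = N·m⁻²·m² = kg·m·s⁻²  ← same
  B. kg·m²·s⁻²
  C. N·s = kg·m·s⁻²·s = kg·m·s⁻¹
  D. J·m⁻² = N·m·m⁻² = kg·s⁻²
  E. [m²·s⁻²] / [m] = m·s⁻²
Only A. matches kg·m·s⁻².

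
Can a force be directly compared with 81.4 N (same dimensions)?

In SI base units:
  a force:  [force] = kg·m·s⁻²
  81.4 N:  N = kg·m·s⁻²
Both are kg·m·s⁻², so they have the same dimensions and can be added.

Yes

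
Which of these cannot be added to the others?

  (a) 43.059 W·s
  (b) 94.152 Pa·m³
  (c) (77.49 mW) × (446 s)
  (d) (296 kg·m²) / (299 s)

(d)

Reduce each to base SI dimensions:
  (a) W·s = J·s⁻¹·s = kg·m²·s⁻²
  (b) Pa·m³ = N·m⁻²·m³ = kg·m²·s⁻²
  (c) [kg·m²·s⁻³] · [s] = kg·m²·s⁻²
  (d) [kg·m²] / [s] = kg·m²·s⁻¹
All reduce to kg·m²·s⁻² except (d), which is kg·m²·s⁻¹.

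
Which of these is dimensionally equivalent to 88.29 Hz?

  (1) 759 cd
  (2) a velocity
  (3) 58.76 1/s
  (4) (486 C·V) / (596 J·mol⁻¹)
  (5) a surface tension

Reference: Hz = s⁻¹.
Each option:
  (1) cd
  (2) [velocity] = m·s⁻¹
  (3) s⁻¹  ← same
  (4) [kg·m²·s⁻²] / [kg·m²·s⁻²·mol⁻¹] = mol
  (5) [surface tension] = kg·s⁻²
Only (3) matches s⁻¹.

(3)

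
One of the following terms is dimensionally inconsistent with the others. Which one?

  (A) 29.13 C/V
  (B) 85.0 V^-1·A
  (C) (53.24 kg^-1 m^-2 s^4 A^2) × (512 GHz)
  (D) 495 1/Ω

(A)

Reduce each to base SI dimensions:
  (A) C·V⁻¹ = s·A·(J·C⁻¹)⁻¹ = kg⁻¹·m⁻²·s⁴·A²
  (B) A·V⁻¹ = A·(J·C⁻¹)⁻¹ = kg⁻¹·m⁻²·s³·A²
  (C) [kg⁻¹·m⁻²·s⁴·A²] · [s⁻¹] = kg⁻¹·m⁻²·s³·A²
  (D) Ω⁻¹ = (V·A⁻¹)⁻¹ = kg⁻¹·m⁻²·s³·A²
All reduce to kg⁻¹·m⁻²·s³·A² except (A), which is kg⁻¹·m⁻²·s⁴·A².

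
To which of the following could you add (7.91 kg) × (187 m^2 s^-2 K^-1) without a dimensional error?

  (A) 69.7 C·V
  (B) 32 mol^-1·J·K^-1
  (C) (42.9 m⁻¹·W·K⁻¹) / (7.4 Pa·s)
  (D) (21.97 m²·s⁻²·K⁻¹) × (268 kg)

(D)

Reference: [kg] · [m²·s⁻²·K⁻¹] = kg·m²·s⁻²·K⁻¹.
Each option:
  (A) C·V = s·A·J·C⁻¹ = kg·m²·s⁻²
  (B) J·mol⁻¹·K⁻¹ = N·m·mol⁻¹·K⁻¹ = kg·m²·s⁻²·K⁻¹·mol⁻¹
  (C) [kg·m·s⁻³·K⁻¹] / [kg·m⁻¹·s⁻¹] = m²·s⁻²·K⁻¹
  (D) [m²·s⁻²·K⁻¹] · [kg] = kg·m²·s⁻²·K⁻¹  ← same
Only (D) matches kg·m²·s⁻²·K⁻¹.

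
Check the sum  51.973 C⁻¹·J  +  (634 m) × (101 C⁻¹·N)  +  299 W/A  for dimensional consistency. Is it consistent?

Yes

Expand each in SI base units:
  51.973 C⁻¹·J:  J·C⁻¹ = N·m·(s·A)⁻¹ = kg·m²·s⁻³·A⁻¹
  (634 m) × (101 C⁻¹·N):  [m] · [kg·m·s⁻³·A⁻¹] = kg·m²·s⁻³·A⁻¹
  299 W/A:  W·A⁻¹ = J·s⁻¹·A⁻¹ = kg·m²·s⁻³·A⁻¹
Every term reduces to kg·m²·s⁻³·A⁻¹.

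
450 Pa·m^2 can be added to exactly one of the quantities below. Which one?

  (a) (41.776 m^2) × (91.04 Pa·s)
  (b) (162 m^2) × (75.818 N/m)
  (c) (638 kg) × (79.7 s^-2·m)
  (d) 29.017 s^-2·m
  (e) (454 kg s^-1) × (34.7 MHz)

(c)

Reference: Pa·m² = N·m⁻²·m² = kg·m·s⁻².
Each option:
  (a) [m²] · [kg·m⁻¹·s⁻¹] = kg·m·s⁻¹
  (b) [m²] · [kg·s⁻²] = kg·m²·s⁻²
  (c) [kg] · [m·s⁻²] = kg·m·s⁻²  ← same
  (d) m·s⁻²
  (e) [kg·s⁻¹] · [s⁻¹] = kg·s⁻²
Only (c) matches kg·m·s⁻².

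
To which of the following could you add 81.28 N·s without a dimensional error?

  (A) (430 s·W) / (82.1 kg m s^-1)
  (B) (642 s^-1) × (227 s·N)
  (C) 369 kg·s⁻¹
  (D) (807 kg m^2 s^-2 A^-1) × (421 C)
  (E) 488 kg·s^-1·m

Reference: N·s = kg·m·s⁻²·s = kg·m·s⁻¹.
Each option:
  (A) [kg·m²·s⁻²] / [kg·m·s⁻¹] = m·s⁻¹
  (B) [s⁻¹] · [kg·m·s⁻¹] = kg·m·s⁻²
  (C) kg·s⁻¹
  (D) [kg·m²·s⁻²·A⁻¹] · [s·A] = kg·m²·s⁻¹
  (E) kg·m·s⁻¹  ← same
Only (E) matches kg·m·s⁻¹.

(E)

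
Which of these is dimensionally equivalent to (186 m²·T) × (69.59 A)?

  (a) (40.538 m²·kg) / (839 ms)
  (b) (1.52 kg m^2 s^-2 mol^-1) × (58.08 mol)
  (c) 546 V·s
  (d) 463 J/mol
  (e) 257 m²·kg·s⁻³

Reference: [kg·m²·s⁻²·A⁻¹] · [A] = kg·m²·s⁻².
Each option:
  (a) [kg·m²] / [s] = kg·m²·s⁻¹
  (b) [kg·m²·s⁻²·mol⁻¹] · [mol] = kg·m²·s⁻²  ← same
  (c) V·s = J·C⁻¹·s = kg·m²·s⁻²·A⁻¹
  (d) J·mol⁻¹ = N·m·mol⁻¹ = kg·m²·s⁻²·mol⁻¹
  (e) kg·m²·s⁻³
Only (b) matches kg·m²·s⁻².

(b)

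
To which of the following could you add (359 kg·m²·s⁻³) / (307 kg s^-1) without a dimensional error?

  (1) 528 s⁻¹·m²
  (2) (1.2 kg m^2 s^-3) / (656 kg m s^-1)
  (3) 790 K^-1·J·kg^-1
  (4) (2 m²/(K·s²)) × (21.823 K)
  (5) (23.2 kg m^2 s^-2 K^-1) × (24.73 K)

Reference: [kg·m²·s⁻³] / [kg·s⁻¹] = m²·s⁻².
Each option:
  (1) m²·s⁻¹
  (2) [kg·m²·s⁻³] / [kg·m·s⁻¹] = m·s⁻²
  (3) J·kg⁻¹·K⁻¹ = N·m·kg⁻¹·K⁻¹ = m²·s⁻²·K⁻¹
  (4) [m²·s⁻²·K⁻¹] · [K] = m²·s⁻²  ← same
  (5) [kg·m²·s⁻²·K⁻¹] · [K] = kg·m²·s⁻²
Only (4) matches m²·s⁻².

(4)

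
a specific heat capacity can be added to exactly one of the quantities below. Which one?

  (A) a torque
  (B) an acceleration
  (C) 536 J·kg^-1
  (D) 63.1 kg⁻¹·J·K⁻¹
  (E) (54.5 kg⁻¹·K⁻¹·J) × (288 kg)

Reference: [specific heat capacity] = m²·s⁻²·K⁻¹.
Each option:
  (A) [torque] = kg·m²·s⁻²
  (B) [acceleration] = m·s⁻²
  (C) J·kg⁻¹ = N·m·kg⁻¹ = m²·s⁻²
  (D) J·kg⁻¹·K⁻¹ = N·m·kg⁻¹·K⁻¹ = m²·s⁻²·K⁻¹  ← same
  (E) [m²·s⁻²·K⁻¹] · [kg] = kg·m²·s⁻²·K⁻¹
Only (D) matches m²·s⁻²·K⁻¹.

(D)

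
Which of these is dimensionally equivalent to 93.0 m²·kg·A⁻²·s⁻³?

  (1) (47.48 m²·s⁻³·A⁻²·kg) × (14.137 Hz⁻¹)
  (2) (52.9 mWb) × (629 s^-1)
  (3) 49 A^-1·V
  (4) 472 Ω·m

Reference: kg·m²·s⁻³·A⁻².
Each option:
  (1) [kg·m²·s⁻³·A⁻²] · [s] = kg·m²·s⁻²·A⁻²
  (2) [kg·m²·s⁻²·A⁻¹] · [s⁻¹] = kg·m²·s⁻³·A⁻¹
  (3) V·A⁻¹ = J·C⁻¹·A⁻¹ = kg·m²·s⁻³·A⁻²  ← same
  (4) Ω·m = V·A⁻¹·m = kg·m³·s⁻³·A⁻²
Only (3) matches kg·m²·s⁻³·A⁻².

(3)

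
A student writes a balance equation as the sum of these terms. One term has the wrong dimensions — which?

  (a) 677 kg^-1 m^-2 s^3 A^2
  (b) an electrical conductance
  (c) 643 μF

Expand each in SI base units:
  (a) kg⁻¹·m⁻²·s³·A²
  (b) [electrical conductance] = kg⁻¹·m⁻²·s³·A²
  (c) F = C·V⁻¹ = kg⁻¹·m⁻²·s⁴·A²
All reduce to kg⁻¹·m⁻²·s³·A² except (c), which is kg⁻¹·m⁻²·s⁴·A².

(c)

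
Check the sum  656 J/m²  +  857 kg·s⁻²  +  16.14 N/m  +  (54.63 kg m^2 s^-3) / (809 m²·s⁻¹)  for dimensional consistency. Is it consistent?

Yes

Work out the base dimensions of each:
  656 J/m²:  J·m⁻² = N·m·m⁻² = kg·s⁻²
  857 kg·s⁻²:  kg·s⁻²
  16.14 N/m:  N·m⁻¹ = kg·m·s⁻²·m⁻¹ = kg·s⁻²
  (54.63 kg m^2 s^-3) / (809 m²·s⁻¹):  [kg·m²·s⁻³] / [m²·s⁻¹] = kg·s⁻²
Every term reduces to kg·s⁻².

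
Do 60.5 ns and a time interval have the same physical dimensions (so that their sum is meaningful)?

Yes

Work out the base dimensions of each:
  60.5 ns:  s
  a time interval:  [time interval] = s
Both are s, so they have the same dimensions and can be added.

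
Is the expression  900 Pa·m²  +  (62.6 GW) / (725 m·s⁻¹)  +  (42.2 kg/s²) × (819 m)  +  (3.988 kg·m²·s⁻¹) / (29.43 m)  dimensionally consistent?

Expand each in SI base units:
  900 Pa·m²:  Pa·m² = N·m⁻²·m² = kg·m·s⁻²
  (62.6 GW) / (725 m·s⁻¹):  [kg·m²·s⁻³] / [m·s⁻¹] = kg·m·s⁻²
  (42.2 kg/s²) × (819 m):  [kg·s⁻²] · [m] = kg·m·s⁻²
  (3.988 kg·m²·s⁻¹) / (29.43 m):  [kg·m²·s⁻¹] / [m] = kg·m·s⁻¹
The terms do not share a single dimension (kg·m·s⁻² vs kg·m·s⁻¹).

No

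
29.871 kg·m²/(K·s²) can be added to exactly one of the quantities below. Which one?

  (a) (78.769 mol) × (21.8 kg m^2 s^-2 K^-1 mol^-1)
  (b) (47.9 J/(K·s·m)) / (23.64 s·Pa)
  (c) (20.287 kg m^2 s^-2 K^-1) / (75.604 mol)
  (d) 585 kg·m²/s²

(a)

Reference: kg·m²·s⁻²·K⁻¹.
Each option:
  (a) [mol] · [kg·m²·s⁻²·K⁻¹·mol⁻¹] = kg·m²·s⁻²·K⁻¹  ← same
  (b) [kg·m·s⁻³·K⁻¹] / [kg·m⁻¹·s⁻¹] = m²·s⁻²·K⁻¹
  (c) [kg·m²·s⁻²·K⁻¹] / [mol] = kg·m²·s⁻²·K⁻¹·mol⁻¹
  (d) kg·m²·s⁻²
Only (a) matches kg·m²·s⁻²·K⁻¹.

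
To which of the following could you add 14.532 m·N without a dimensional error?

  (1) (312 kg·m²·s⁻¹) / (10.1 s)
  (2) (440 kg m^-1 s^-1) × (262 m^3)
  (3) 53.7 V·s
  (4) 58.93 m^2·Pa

(1)

Reference: N·m = kg·m·s⁻²·m = kg·m²·s⁻².
Each option:
  (1) [kg·m²·s⁻¹] / [s] = kg·m²·s⁻²  ← same
  (2) [kg·m⁻¹·s⁻¹] · [m³] = kg·m²·s⁻¹
  (3) V·s = J·C⁻¹·s = kg·m²·s⁻²·A⁻¹
  (4) Pa·m² = N·m⁻²·m² = kg·m·s⁻²
Only (1) matches kg·m²·s⁻².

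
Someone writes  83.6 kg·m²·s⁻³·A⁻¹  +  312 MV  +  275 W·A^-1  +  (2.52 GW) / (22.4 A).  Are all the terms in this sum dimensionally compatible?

In SI base units:
  83.6 kg·m²·s⁻³·A⁻¹:  kg·m²·s⁻³·A⁻¹
  312 MV:  V = J·C⁻¹ = kg·m²·s⁻³·A⁻¹
  275 W·A^-1:  W·A⁻¹ = J·s⁻¹·A⁻¹ = kg·m²·s⁻³·A⁻¹
  (2.52 GW) / (22.4 A):  [kg·m²·s⁻³] / [A] = kg·m²·s⁻³·A⁻¹
Every term reduces to kg·m²·s⁻³·A⁻¹.

Yes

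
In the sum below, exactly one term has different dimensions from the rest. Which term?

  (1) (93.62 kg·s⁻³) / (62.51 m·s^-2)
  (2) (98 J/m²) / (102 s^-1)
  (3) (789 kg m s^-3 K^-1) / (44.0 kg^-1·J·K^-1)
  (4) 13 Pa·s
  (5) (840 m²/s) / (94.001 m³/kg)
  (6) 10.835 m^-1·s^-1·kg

(2)

Expand each in SI base units:
  (1) [kg·s⁻³] / [m·s⁻²] = kg·m⁻¹·s⁻¹
  (2) [kg·s⁻²] / [s⁻¹] = kg·s⁻¹
  (3) [kg·m·s⁻³·K⁻¹] / [m²·s⁻²·K⁻¹] = kg·m⁻¹·s⁻¹
  (4) Pa·s = N·m⁻²·s = kg·m⁻¹·s⁻¹
  (5) [m²·s⁻¹] / [kg⁻¹·m³] = kg·m⁻¹·s⁻¹
  (6) kg·m⁻¹·s⁻¹
All reduce to kg·m⁻¹·s⁻¹ except (2), which is kg·s⁻¹.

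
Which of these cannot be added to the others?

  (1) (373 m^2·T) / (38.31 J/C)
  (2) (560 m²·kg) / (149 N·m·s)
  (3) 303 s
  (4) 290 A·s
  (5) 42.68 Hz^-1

Reduce each to base SI dimensions:
  (1) [kg·m²·s⁻²·A⁻¹] / [kg·m²·s⁻³·A⁻¹] = s
  (2) [kg·m²] / [kg·m²·s⁻¹] = s
  (3) s
  (4) A·s = s·A
  (5) Hz⁻¹ = (s⁻¹)⁻¹ = s
All reduce to s except (4), which is s·A.

(4)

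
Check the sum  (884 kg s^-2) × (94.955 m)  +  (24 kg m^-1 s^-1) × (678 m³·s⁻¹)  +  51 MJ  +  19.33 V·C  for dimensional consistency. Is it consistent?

Work out the base dimensions of each:
  (884 kg s^-2) × (94.955 m):  [kg·s⁻²] · [m] = kg·m·s⁻²
  (24 kg m^-1 s^-1) × (678 m³·s⁻¹):  [kg·m⁻¹·s⁻¹] · [m³·s⁻¹] = kg·m²·s⁻²
  51 MJ:  J = N·m = kg·m²·s⁻²
  19.33 V·C:  C·V = s·A·J·C⁻¹ = kg·m²·s⁻²
The terms do not share a single dimension (kg·m²·s⁻² vs kg·m·s⁻²).

No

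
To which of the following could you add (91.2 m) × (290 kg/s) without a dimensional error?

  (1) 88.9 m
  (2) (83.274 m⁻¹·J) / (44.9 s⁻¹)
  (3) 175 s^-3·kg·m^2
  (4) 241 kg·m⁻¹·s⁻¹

Reference: [m] · [kg·s⁻¹] = kg·m·s⁻¹.
Each option:
  (1) m
  (2) [kg·m·s⁻²] / [s⁻¹] = kg·m·s⁻¹  ← same
  (3) kg·m²·s⁻³
  (4) kg·m⁻¹·s⁻¹
Only (2) matches kg·m·s⁻¹.

(2)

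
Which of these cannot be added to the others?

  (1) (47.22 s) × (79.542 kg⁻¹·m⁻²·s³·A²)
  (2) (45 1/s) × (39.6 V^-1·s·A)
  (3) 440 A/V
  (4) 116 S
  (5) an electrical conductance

Dimensions:
  (1) [s] · [kg⁻¹·m⁻²·s³·A²] = kg⁻¹·m⁻²·s⁴·A²
  (2) [s⁻¹] · [kg⁻¹·m⁻²·s⁴·A²] = kg⁻¹·m⁻²·s³·A²
  (3) A·V⁻¹ = A·(J·C⁻¹)⁻¹ = kg⁻¹·m⁻²·s³·A²
  (4) S = Ω⁻¹ = kg⁻¹·m⁻²·s³·A²
  (5) [electrical conductance] = kg⁻¹·m⁻²·s³·A²
All reduce to kg⁻¹·m⁻²·s³·A² except (1), which is kg⁻¹·m⁻²·s⁴·A².

(1)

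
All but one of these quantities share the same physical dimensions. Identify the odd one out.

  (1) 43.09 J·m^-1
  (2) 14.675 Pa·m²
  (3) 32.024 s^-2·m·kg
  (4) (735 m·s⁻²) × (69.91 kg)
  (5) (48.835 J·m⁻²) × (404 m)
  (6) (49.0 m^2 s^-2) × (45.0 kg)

(6)

Work out the base dimensions of each:
  (1) J·m⁻¹ = N·m·m⁻¹ = kg·m·s⁻²
  (2) Pa·m² = N·m⁻²·m² = kg·m·s⁻²
  (3) kg·m·s⁻²
  (4) [m·s⁻²] · [kg] = kg·m·s⁻²
  (5) [kg·s⁻²] · [m] = kg·m·s⁻²
  (6) [m²·s⁻²] · [kg] = kg·m²·s⁻²
All reduce to kg·m·s⁻² except (6), which is kg·m²·s⁻².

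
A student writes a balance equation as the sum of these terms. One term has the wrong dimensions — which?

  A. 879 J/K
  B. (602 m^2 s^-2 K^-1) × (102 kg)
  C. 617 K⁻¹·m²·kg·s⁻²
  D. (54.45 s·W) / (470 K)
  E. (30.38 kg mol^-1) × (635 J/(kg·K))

E.

Expand each in SI base units:
  A. J·K⁻¹ = N·m·K⁻¹ = kg·m²·s⁻²·K⁻¹
  B. [m²·s⁻²·K⁻¹] · [kg] = kg·m²·s⁻²·K⁻¹
  C. kg·m²·s⁻²·K⁻¹
  D. [kg·m²·s⁻²] / [K] = kg·m²·s⁻²·K⁻¹
  E. [kg·mol⁻¹] · [m²·s⁻²·K⁻¹] = kg·m²·s⁻²·K⁻¹·mol⁻¹
All reduce to kg·m²·s⁻²·K⁻¹ except E., which is kg·m²·s⁻²·K⁻¹·mol⁻¹.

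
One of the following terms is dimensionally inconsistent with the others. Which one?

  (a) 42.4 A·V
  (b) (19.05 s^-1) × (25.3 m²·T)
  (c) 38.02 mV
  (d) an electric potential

(a)

In SI base units:
  (a) V·A = J·C⁻¹·A = kg·m²·s⁻³
  (b) [s⁻¹] · [kg·m²·s⁻²·A⁻¹] = kg·m²·s⁻³·A⁻¹
  (c) V = J·C⁻¹ = kg·m²·s⁻³·A⁻¹
  (d) [electric potential] = kg·m²·s⁻³·A⁻¹
All reduce to kg·m²·s⁻³·A⁻¹ except (a), which is kg·m²·s⁻³.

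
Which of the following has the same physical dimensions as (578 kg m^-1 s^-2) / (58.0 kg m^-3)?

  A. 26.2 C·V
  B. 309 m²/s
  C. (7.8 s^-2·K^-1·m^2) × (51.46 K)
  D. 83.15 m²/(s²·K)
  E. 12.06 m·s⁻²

Reference: [kg·m⁻¹·s⁻²] / [kg·m⁻³] = m²·s⁻².
Each option:
  A. C·V = s·A·J·C⁻¹ = kg·m²·s⁻²
  B. m²·s⁻¹
  C. [m²·s⁻²·K⁻¹] · [K] = m²·s⁻²  ← same
  D. m²·s⁻²·K⁻¹
  E. m·s⁻²
Only C. matches m²·s⁻².

C.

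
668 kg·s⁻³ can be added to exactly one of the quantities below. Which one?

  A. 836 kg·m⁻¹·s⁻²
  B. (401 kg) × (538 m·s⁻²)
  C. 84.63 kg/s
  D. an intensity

Reference: kg·s⁻³.
Each option:
  A. kg·m⁻¹·s⁻²
  B. [kg] · [m·s⁻²] = kg·m·s⁻²
  C. kg·s⁻¹
  D. [intensity] = kg·s⁻³  ← same
Only D. matches kg·s⁻³.

D.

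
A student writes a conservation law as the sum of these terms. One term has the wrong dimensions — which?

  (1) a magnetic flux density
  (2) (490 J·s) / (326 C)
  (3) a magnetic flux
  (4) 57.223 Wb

(1)

Reduce each to base SI dimensions:
  (1) [magnetic flux density] = kg·s⁻²·A⁻¹
  (2) [kg·m²·s⁻¹] / [s·A] = kg·m²·s⁻²·A⁻¹
  (3) [magnetic flux] = kg·m²·s⁻²·A⁻¹
  (4) Wb = V·s = kg·m²·s⁻²·A⁻¹
All reduce to kg·m²·s⁻²·A⁻¹ except (1), which is kg·s⁻²·A⁻¹.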